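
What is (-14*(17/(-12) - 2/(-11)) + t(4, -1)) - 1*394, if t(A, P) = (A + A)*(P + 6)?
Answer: -22223/66 ≈ -336.71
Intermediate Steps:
t(A, P) = 2*A*(6 + P) (t(A, P) = (2*A)*(6 + P) = 2*A*(6 + P))
(-14*(17/(-12) - 2/(-11)) + t(4, -1)) - 1*394 = (-14*(17/(-12) - 2/(-11)) + 2*4*(6 - 1)) - 1*394 = (-14*(17*(-1/12) - 2*(-1/11)) + 2*4*5) - 394 = (-14*(-17/12 + 2/11) + 40) - 394 = (-14*(-163/132) + 40) - 394 = (1141/66 + 40) - 394 = 3781/66 - 394 = -22223/66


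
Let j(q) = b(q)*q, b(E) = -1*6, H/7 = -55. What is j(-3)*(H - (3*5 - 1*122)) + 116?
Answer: -4888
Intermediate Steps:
H = -385 (H = 7*(-55) = -385)
b(E) = -6
j(q) = -6*q
j(-3)*(H - (3*5 - 1*122)) + 116 = (-6*(-3))*(-385 - (3*5 - 1*122)) + 116 = 18*(-385 - (15 - 122)) + 116 = 18*(-385 - 1*(-107)) + 116 = 18*(-385 + 107) + 116 = 18*(-278) + 116 = -5004 + 116 = -4888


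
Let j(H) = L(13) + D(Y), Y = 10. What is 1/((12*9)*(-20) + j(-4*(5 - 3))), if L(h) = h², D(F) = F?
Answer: -1/1981 ≈ -0.00050480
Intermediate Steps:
j(H) = 179 (j(H) = 13² + 10 = 169 + 10 = 179)
1/((12*9)*(-20) + j(-4*(5 - 3))) = 1/((12*9)*(-20) + 179) = 1/(108*(-20) + 179) = 1/(-2160 + 179) = 1/(-1981) = -1/1981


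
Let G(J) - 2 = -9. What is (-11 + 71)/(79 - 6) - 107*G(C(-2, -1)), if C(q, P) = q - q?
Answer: 54737/73 ≈ 749.82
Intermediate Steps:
C(q, P) = 0
G(J) = -7 (G(J) = 2 - 9 = -7)
(-11 + 71)/(79 - 6) - 107*G(C(-2, -1)) = (-11 + 71)/(79 - 6) - 107*(-7) = 60/73 + 749 = 54737/73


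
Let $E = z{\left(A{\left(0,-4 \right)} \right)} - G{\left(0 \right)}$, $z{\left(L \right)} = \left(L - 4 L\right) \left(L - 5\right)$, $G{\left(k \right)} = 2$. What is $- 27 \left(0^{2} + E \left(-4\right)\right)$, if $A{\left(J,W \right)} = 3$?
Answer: $1728$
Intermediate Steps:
$z{\left(L \right)} = - 3 L \left(-5 + L\right)$
$E = 16$ ($E = 3 \cdot 3 \left(5 - 3\right) - 2 = 3 \cdot 3 \cdot 2 - 2 = 18 - 2 = 16$)
$- 27 \left(0^{2} + E \left(-4\right)\right) = - 27 \left(0^{2} + 16 \left(-4\right)\right) = - 27 \left(0 - 64\right) = \left(-27\right) \left(-64\right) = 1728$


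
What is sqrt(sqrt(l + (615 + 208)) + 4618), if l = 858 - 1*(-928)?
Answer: sqrt(4618 + sqrt(2609)) ≈ 68.331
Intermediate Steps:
l = 1786 (l = 858 + 928 = 1786)
sqrt(sqrt(l + (615 + 208)) + 4618) = sqrt(sqrt(1786 + (615 + 208)) + 4618) = sqrt(sqrt(1786 + 823) + 4618) = sqrt(sqrt(2609) + 4618) = sqrt(4618 + sqrt(2609))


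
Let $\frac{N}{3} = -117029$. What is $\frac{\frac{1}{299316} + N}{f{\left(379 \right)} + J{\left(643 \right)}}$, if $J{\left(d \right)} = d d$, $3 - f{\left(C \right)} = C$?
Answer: $- \frac{105085956491}{123639358068} \approx -0.84994$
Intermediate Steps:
$N = -351087$ ($N = 3 \left(-117029\right) = -351087$)
$f{\left(C \right)} = 3 - C$
$J{\left(d \right)} = d^{2}$
$\frac{\frac{1}{299316} + N}{f{\left(379 \right)} + J{\left(643 \right)}} = \frac{\frac{1}{299316} - 351087}{\left(3 - 379\right) + 643^{2}} = \frac{\frac{1}{299316} - 351087}{\left(3 - 379\right) + 413449} = - \frac{105085956491}{299316 \left(-376 + 413449\right)} = - \frac{105085956491}{299316 \cdot 413073} = \left(- \frac{105085956491}{299316}\right) \frac{1}{413073} = - \frac{105085956491}{123639358068}$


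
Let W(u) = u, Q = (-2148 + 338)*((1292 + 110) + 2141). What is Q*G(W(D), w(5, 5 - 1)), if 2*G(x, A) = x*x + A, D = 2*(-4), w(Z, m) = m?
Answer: -218036220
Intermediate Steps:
Q = -6412830 (Q = -1810*(1402 + 2141) = -1810*3543 = -6412830)
D = -8
G(x, A) = A/2 + x²/2 (G(x, A) = (x*x + A)/2 = (x² + A)/2 = (A + x²)/2 = A/2 + x²/2)
Q*G(W(D), w(5, 5 - 1)) = -6412830*((5 - 1)/2 + (½)*(-8)²) = -6412830*((½)*4 + (½)*64) = -6412830*(2 + 32) = -6412830*34 = -218036220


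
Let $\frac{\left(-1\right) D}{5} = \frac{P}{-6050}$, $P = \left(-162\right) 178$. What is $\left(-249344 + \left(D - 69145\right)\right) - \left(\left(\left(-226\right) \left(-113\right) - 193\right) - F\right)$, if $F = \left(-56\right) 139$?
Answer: $- \frac{212743308}{605} \approx -3.5164 \cdot 10^{5}$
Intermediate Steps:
$P = -28836$
$F = -7784$
$D = - \frac{14418}{605}$ ($D = - 5 \left(- \frac{28836}{-6050}\right) = - 5 \left(\left(-28836\right) \left(- \frac{1}{6050}\right)\right) = \left(-5\right) \frac{14418}{3025} = - \frac{14418}{605} \approx -23.831$)
$\left(-249344 + \left(D - 69145\right)\right) - \left(\left(\left(-226\right) \left(-113\right) - 193\right) - F\right) = \left(-249344 - \frac{41847143}{605}\right) - \left(\left(\left(-226\right) \left(-113\right) - 193\right) - -7784\right) = \left(-249344 - \frac{41847143}{605}\right) - \left(\left(25538 - 193\right) + 7784\right) = - \frac{192700263}{605} - \left(25345 + 7784\right) = - \frac{192700263}{605} - 33129 = - \frac{212743308}{605}$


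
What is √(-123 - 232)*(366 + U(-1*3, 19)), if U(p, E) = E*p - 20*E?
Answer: -71*I*√355 ≈ -1337.7*I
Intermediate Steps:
U(p, E) = -20*E + E*p
√(-123 - 232)*(366 + U(-1*3, 19)) = √(-123 - 232)*(366 + 19*(-20 - 1*3)) = √(-355)*(366 + 19*(-20 - 3)) = (I*√355)*(366 + 19*(-23)) = (I*√355)*(366 - 437) = (I*√355)*(-71) = -71*I*√355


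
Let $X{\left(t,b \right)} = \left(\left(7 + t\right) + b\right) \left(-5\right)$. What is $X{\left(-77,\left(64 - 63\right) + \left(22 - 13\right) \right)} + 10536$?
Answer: $10836$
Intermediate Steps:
$X{\left(t,b \right)} = -35 - 5 b - 5 t$ ($X{\left(t,b \right)} = \left(7 + b + t\right) \left(-5\right) = -35 - 5 b - 5 t$)
$X{\left(-77,\left(64 - 63\right) + \left(22 - 13\right) \right)} + 10536 = \left(-35 - 5 \left(\left(64 - 63\right) + \left(22 - 13\right)\right) - -385\right) + 10536 = \left(-35 - 5 \left(1 + \left(22 - 13\right)\right) + 385\right) + 10536 = \left(-35 - 5 \left(1 + 9\right) + 385\right) + 10536 = \left(-35 - 50 + 385\right) + 10536 = 300 + 10536 = 10836$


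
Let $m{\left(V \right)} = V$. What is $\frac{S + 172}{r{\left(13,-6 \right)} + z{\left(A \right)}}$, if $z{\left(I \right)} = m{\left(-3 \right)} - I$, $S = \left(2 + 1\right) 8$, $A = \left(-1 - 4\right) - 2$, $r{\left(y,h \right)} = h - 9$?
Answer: $- \frac{196}{11} \approx -17.818$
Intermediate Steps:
$r{\left(y,h \right)} = -9 + h$ ($r{\left(y,h \right)} = h - 9 = -9 + h$)
$A = -7$ ($A = -5 - 2 = -7$)
$S = 24$ ($S = 3 \cdot 8 = 24$)
$z{\left(I \right)} = -3 - I$
$\frac{S + 172}{r{\left(13,-6 \right)} + z{\left(A \right)}} = \frac{24 + 172}{\left(-9 - 6\right) - -4} = \frac{196}{-15 + \left(-3 + 7\right)} = \frac{196}{-15 + 4} = \frac{196}{-11} = 196 \left(- \frac{1}{11}\right) = - \frac{196}{11}$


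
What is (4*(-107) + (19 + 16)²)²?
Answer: 635209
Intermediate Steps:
(4*(-107) + (19 + 16)²)² = (-428 + 35²)² = (-428 + 1225)² = 797² = 635209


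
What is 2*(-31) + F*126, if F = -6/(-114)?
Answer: -1052/19 ≈ -55.368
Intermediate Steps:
F = 1/19 (F = -6*(-1/114) = 1/19 ≈ 0.052632)
2*(-31) + F*126 = 2*(-31) + (1/19)*126 = -62 + 126/19 = -1052/19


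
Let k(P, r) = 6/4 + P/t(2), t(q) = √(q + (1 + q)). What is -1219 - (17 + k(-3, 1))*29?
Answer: -3511/2 + 87*√5/5 ≈ -1716.6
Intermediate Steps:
t(q) = √(1 + 2*q)
k(P, r) = 3/2 + P*√5/5 (k(P, r) = 6/4 + P/(√(1 + 2*2)) = 6*(¼) + P/(√(1 + 4)) = 3/2 + P/(√5) = 3/2 + P*(√5/5) = 3/2 + P*√5/5)
-1219 - (17 + k(-3, 1))*29 = -1219 - (17 + (3/2 + (⅕)*(-3)*√5))*29 = -1219 - (17 + (3/2 - 3*√5/5))*29 = -1219 - (37/2 - 3*√5/5)*29 = -1219 - (1073/2 - 87*√5/5) = -1219 + (-1073/2 + 87*√5/5) = -3511/2 + 87*√5/5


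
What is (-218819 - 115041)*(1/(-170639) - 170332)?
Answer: 9703735098265140/170639 ≈ 5.6867e+10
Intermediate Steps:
(-218819 - 115041)*(1/(-170639) - 170332) = -333860*(-1/170639 - 170332) = -333860*(-29065282149/170639) = 9703735098265140/170639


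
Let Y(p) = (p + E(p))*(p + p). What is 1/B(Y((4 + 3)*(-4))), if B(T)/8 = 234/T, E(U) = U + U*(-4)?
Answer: -196/117 ≈ -1.6752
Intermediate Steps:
E(U) = -3*U (E(U) = U - 4*U = -3*U)
Y(p) = -4*p² (Y(p) = (p - 3*p)*(p + p) = (-2*p)*(2*p) = -4*p²)
B(T) = 1872/T (B(T) = 8*(234/T) = 1872/T)
1/B(Y((4 + 3)*(-4))) = 1/(1872/((-4*16*(4 + 3)²))) = 1/(1872/((-4*(7*(-4))²))) = 1/(1872/((-4*(-28)²))) = 1/(1872/((-4*784))) = 1/(1872/(-3136)) = 1/(1872*(-1/3136)) = 1/(-117/196) = -196/117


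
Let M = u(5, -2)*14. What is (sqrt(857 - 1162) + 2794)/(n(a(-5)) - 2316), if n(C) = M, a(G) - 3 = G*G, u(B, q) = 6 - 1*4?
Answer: -127/104 - I*sqrt(305)/2288 ≈ -1.2212 - 0.007633*I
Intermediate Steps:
u(B, q) = 2 (u(B, q) = 6 - 4 = 2)
a(G) = 3 + G**2 (a(G) = 3 + G*G = 3 + G**2)
M = 28 (M = 2*14 = 28)
n(C) = 28
(sqrt(857 - 1162) + 2794)/(n(a(-5)) - 2316) = (sqrt(857 - 1162) + 2794)/(28 - 2316) = (sqrt(-305) + 2794)/(-2288) = (I*sqrt(305) + 2794)*(-1/2288) = (2794 + I*sqrt(305))*(-1/2288) = -127/104 - I*sqrt(305)/2288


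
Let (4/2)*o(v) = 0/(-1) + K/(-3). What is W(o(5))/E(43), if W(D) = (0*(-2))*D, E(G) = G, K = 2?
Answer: 0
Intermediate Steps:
o(v) = -⅓ (o(v) = (0/(-1) + 2/(-3))/2 = (0*(-1) + 2*(-⅓))/2 = (0 - ⅔)/2 = (½)*(-⅔) = -⅓)
W(D) = 0 (W(D) = 0*D = 0)
W(o(5))/E(43) = 0/43 = 0*(1/43) = 0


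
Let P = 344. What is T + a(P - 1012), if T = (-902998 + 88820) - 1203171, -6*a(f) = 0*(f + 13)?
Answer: -2017349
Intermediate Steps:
a(f) = 0 (a(f) = -0*(f + 13) = -0*(13 + f) = -⅙*0 = 0)
T = -2017349 (T = -814178 - 1203171 = -2017349)
T + a(P - 1012) = -2017349 + 0 = -2017349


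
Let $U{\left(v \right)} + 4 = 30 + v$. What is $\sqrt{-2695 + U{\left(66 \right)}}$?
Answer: $i \sqrt{2603} \approx 51.02 i$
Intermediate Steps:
$U{\left(v \right)} = 26 + v$ ($U{\left(v \right)} = -4 + \left(30 + v\right) = 26 + v$)
$\sqrt{-2695 + U{\left(66 \right)}} = \sqrt{-2695 + \left(26 + 66\right)} = \sqrt{-2695 + 92} = \sqrt{-2603} = i \sqrt{2603}$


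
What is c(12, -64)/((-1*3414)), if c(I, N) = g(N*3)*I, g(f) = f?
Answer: 384/569 ≈ 0.67487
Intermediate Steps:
c(I, N) = 3*I*N (c(I, N) = (N*3)*I = (3*N)*I = 3*I*N)
c(12, -64)/((-1*3414)) = (3*12*(-64))/((-1*3414)) = -2304/(-3414) = -2304*(-1/3414) = 384/569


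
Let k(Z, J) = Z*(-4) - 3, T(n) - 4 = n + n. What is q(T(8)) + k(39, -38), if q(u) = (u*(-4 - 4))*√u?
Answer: -159 - 320*√5 ≈ -874.54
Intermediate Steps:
T(n) = 4 + 2*n (T(n) = 4 + (n + n) = 4 + 2*n)
k(Z, J) = -3 - 4*Z (k(Z, J) = -4*Z - 3 = -3 - 4*Z)
q(u) = -8*u^(3/2) (q(u) = (u*(-8))*√u = (-8*u)*√u = -8*u^(3/2))
q(T(8)) + k(39, -38) = -8*(4 + 2*8)^(3/2) + (-3 - 4*39) = -8*(4 + 16)^(3/2) + (-3 - 156) = -320*√5 - 159 = -159 - 320*√5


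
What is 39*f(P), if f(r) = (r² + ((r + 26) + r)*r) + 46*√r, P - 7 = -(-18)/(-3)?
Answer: 2925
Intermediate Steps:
P = 1 (P = 7 - (-18)/(-3) = 7 - (-18)*(-1)/3 = 7 - 1*6 = 7 - 6 = 1)
f(r) = r² + 46*√r + r*(26 + 2*r) (f(r) = (r² + ((26 + r) + r)*r) + 46*√r = (r² + (26 + 2*r)*r) + 46*√r = (r² + r*(26 + 2*r)) + 46*√r = r² + 46*√r + r*(26 + 2*r))
39*f(P) = 39*(3*1² + 26*1 + 46*√1) = 39*(3*1 + 26 + 46*1) = 39*(3 + 26 + 46) = 39*75 = 2925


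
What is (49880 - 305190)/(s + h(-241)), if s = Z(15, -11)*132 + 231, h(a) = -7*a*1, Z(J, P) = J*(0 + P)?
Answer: 127655/9931 ≈ 12.854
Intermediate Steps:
Z(J, P) = J*P
h(a) = -7*a
s = -21549 (s = (15*(-11))*132 + 231 = -165*132 + 231 = -21780 + 231 = -21549)
(49880 - 305190)/(s + h(-241)) = (49880 - 305190)/(-21549 - 7*(-241)) = -255310/(-21549 + 1687) = -255310/(-19862) = -255310*(-1/19862) = 127655/9931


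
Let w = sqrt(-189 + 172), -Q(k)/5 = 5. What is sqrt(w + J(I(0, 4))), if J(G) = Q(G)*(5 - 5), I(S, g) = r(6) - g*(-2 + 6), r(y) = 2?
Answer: 17**(1/4)*sqrt(I) ≈ 1.4358 + 1.4358*I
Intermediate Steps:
Q(k) = -25 (Q(k) = -5*5 = -25)
I(S, g) = 2 - 4*g (I(S, g) = 2 - g*(-2 + 6) = 2 - g*4 = 2 - 4*g)
J(G) = 0 (J(G) = -25*(5 - 5) = -25*0 = 0)
w = I*sqrt(17) (w = sqrt(-17) = I*sqrt(17) ≈ 4.1231*I)
sqrt(w + J(I(0, 4))) = sqrt(I*sqrt(17) + 0) = sqrt(I*sqrt(17)) = 17**(1/4)*sqrt(I)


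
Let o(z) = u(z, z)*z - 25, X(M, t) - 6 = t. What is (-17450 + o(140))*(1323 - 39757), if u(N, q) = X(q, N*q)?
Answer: -104823546410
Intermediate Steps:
X(M, t) = 6 + t
u(N, q) = 6 + N*q
o(z) = -25 + z*(6 + z²) (o(z) = (6 + z*z)*z - 25 = (6 + z²)*z - 25 = z*(6 + z²) - 25 = -25 + z*(6 + z²))
(-17450 + o(140))*(1323 - 39757) = (-17450 + (-25 + 140*(6 + 140²)))*(1323 - 39757) = (-17450 + (-25 + 140*(6 + 19600)))*(-38434) = (-17450 + (-25 + 140*19606))*(-38434) = (-17450 + (-25 + 2744840))*(-38434) = (-17450 + 2744815)*(-38434) = 2727365*(-38434) = -104823546410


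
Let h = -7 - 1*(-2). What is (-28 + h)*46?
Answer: -1518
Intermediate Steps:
h = -5 (h = -7 + 2 = -5)
(-28 + h)*46 = (-28 - 5)*46 = -33*46 = -1518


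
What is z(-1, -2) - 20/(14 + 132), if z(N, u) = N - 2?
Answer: -229/73 ≈ -3.1370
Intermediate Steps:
z(N, u) = -2 + N
z(-1, -2) - 20/(14 + 132) = (-2 - 1) - 20/(14 + 132) = -3 - 20/146 = -3 - 20*1/146 = -3 - 10/73 = -229/73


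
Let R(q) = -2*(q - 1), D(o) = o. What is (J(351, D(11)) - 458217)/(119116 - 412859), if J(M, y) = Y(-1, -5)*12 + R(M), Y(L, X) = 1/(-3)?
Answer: 458921/293743 ≈ 1.5623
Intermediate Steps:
Y(L, X) = -⅓
R(q) = 2 - 2*q (R(q) = -2*(-1 + q) = 2 - 2*q)
J(M, y) = -2 - 2*M (J(M, y) = -⅓*12 + (2 - 2*M) = -4 + (2 - 2*M) = -2 - 2*M)
(J(351, D(11)) - 458217)/(119116 - 412859) = ((-2 - 2*351) - 458217)/(119116 - 412859) = ((-2 - 702) - 458217)/(-293743) = (-704 - 458217)*(-1/293743) = -458921*(-1/293743) = 458921/293743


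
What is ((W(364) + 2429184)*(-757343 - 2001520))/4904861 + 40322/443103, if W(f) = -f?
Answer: -2969136245559635738/2173358623683 ≈ -1.3662e+6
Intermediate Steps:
((W(364) + 2429184)*(-757343 - 2001520))/4904861 + 40322/443103 = ((-1*364 + 2429184)*(-757343 - 2001520))/4904861 + 40322/443103 = ((-364 + 2429184)*(-2758863))*(1/4904861) + 40322*(1/443103) = (2428820*(-2758863))*(1/4904861) + 40322/443103 = -6700781631660*1/4904861 + 40322/443103 = -6700781631660/4904861 + 40322/443103 = -2969136245559635738/2173358623683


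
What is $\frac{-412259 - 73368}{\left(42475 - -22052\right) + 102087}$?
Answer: $- \frac{485627}{166614} \approx -2.9147$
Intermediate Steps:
$\frac{-412259 - 73368}{\left(42475 - -22052\right) + 102087} = - \frac{485627}{\left(42475 + 22052\right) + 102087} = - \frac{485627}{64527 + 102087} = - \frac{485627}{166614}$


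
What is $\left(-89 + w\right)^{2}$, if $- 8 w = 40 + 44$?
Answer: $\frac{39601}{4} \approx 9900.3$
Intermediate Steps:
$w = - \frac{21}{2}$ ($w = - \frac{40 + 44}{8} = \left(- \frac{1}{8}\right) 84 = - \frac{21}{2} \approx -10.5$)
$\left(-89 + w\right)^{2} = \left(-89 - \frac{21}{2}\right)^{2} = \left(- \frac{199}{2}\right)^{2} = \frac{39601}{4}$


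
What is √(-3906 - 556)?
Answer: I*√4462 ≈ 66.798*I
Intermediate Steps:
√(-3906 - 556) = √(-4462) = I*√4462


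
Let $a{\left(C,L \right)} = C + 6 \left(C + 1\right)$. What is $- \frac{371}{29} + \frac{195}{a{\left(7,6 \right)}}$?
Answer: $- \frac{2950}{319} \approx -9.2477$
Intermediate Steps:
$a{\left(C,L \right)} = 6 + 7 C$ ($a{\left(C,L \right)} = C + 6 \left(1 + C\right) = C + \left(6 + 6 C\right) = 6 + 7 C$)
$- \frac{371}{29} + \frac{195}{a{\left(7,6 \right)}} = - \frac{371}{29} + \frac{195}{6 + 7 \cdot 7} = \left(-371\right) \frac{1}{29} + \frac{195}{6 + 49} = - \frac{371}{29} + \frac{195}{55} = - \frac{371}{29} + 195 \cdot \frac{1}{55} = - \frac{371}{29} + \frac{39}{11} = - \frac{2950}{319}$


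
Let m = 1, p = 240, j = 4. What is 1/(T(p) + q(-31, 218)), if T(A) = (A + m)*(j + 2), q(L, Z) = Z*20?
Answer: 1/5806 ≈ 0.00017224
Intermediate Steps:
q(L, Z) = 20*Z
T(A) = 6 + 6*A (T(A) = (A + 1)*(4 + 2) = (1 + A)*6 = 6 + 6*A)
1/(T(p) + q(-31, 218)) = 1/((6 + 6*240) + 20*218) = 1/((6 + 1440) + 4360) = 1/(1446 + 4360) = 1/5806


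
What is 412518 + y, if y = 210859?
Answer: 623377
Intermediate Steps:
412518 + y = 412518 + 210859 = 623377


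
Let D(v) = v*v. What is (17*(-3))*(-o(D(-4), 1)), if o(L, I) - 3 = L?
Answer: 969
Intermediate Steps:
D(v) = v**2
o(L, I) = 3 + L
(17*(-3))*(-o(D(-4), 1)) = (17*(-3))*(-(3 + (-4)**2)) = -(-51)*(3 + 16) = -(-51)*19 = -51*(-19) = 969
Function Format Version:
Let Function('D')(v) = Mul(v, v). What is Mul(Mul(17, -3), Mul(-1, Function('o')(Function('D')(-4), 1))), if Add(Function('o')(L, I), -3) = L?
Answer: 969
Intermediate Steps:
Function('D')(v) = Pow(v, 2)
Function('o')(L, I) = Add(3, L)
Mul(Mul(17, -3), Mul(-1, Function('o')(Function('D')(-4), 1))) = Mul(Mul(17, -3), Mul(-1, Add(3, Pow(-4, 2)))) = Mul(-51, Mul(-1, Add(3, 16))) = Mul(-51, Mul(-1, 19)) = Mul(-51, -19) = 969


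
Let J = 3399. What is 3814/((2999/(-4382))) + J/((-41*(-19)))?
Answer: -13009192891/2336221 ≈ -5568.5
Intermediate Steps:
3814/((2999/(-4382))) + J/((-41*(-19))) = 3814/((2999/(-4382))) + 3399/((-41*(-19))) = 3814/((2999*(-1/4382))) + 3399/779 = 3814/(-2999/4382) + 3399*(1/779) = 3814*(-4382/2999) + 3399/779 = -16712948/2999 + 3399/779 = -13009192891/2336221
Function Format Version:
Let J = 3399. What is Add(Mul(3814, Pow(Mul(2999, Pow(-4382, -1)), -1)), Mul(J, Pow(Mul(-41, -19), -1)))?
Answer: Rational(-13009192891, 2336221) ≈ -5568.5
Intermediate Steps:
Add(Mul(3814, Pow(Mul(2999, Pow(-4382, -1)), -1)), Mul(J, Pow(Mul(-41, -19), -1))) = Add(Mul(3814, Pow(Mul(2999, Pow(-4382, -1)), -1)), Mul(3399, Pow(Mul(-41, -19), -1))) = Add(Mul(3814, Pow(Mul(2999, Rational(-1, 4382)), -1)), Mul(3399, Pow(779, -1))) = Add(Mul(3814, Pow(Rational(-2999, 4382), -1)), Mul(3399, Rational(1, 779))) = Add(Mul(3814, Rational(-4382, 2999)), Rational(3399, 779)) = Add(Rational(-16712948, 2999), Rational(3399, 779)) = Rational(-13009192891, 2336221)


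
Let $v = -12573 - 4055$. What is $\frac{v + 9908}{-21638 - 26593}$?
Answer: $\frac{2240}{16077} \approx 0.13933$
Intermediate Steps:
$v = -16628$
$\frac{v + 9908}{-21638 - 26593} = \frac{-16628 + 9908}{-21638 - 26593} = - \frac{6720}{-48231} = \left(-6720\right) \left(- \frac{1}{48231}\right) = \frac{2240}{16077}$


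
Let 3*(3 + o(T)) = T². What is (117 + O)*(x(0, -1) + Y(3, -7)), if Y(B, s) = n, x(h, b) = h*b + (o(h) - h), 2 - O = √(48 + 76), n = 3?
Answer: 0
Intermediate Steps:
o(T) = -3 + T²/3
O = 2 - 2*√31 (O = 2 - √(48 + 76) = 2 - √124 = 2 - 2*√31 ≈ -9.1355)
x(h, b) = -3 - h + h²/3 + b*h (x(h, b) = h*b + ((-3 + h²/3) - h) = b*h + (-3 - h + h²/3) = -3 - h + h²/3 + b*h)
Y(B, s) = 3
(117 + O)*(x(0, -1) + Y(3, -7)) = (117 + (2 - 2*√31))*((-3 - 1*0 + (⅓)*0² - 1*0) + 3) = (119 - 2*√31)*((-3 + 0 + (⅓)*0 + 0) + 3) = (119 - 2*√31)*((-3 + 0 + 0 + 0) + 3) = (119 - 2*√31)*(-3 + 3) = (119 - 2*√31)*0 = 0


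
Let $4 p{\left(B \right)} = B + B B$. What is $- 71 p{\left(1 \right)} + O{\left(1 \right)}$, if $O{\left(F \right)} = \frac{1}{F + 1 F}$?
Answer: $-35$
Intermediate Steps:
$O{\left(F \right)} = \frac{1}{2 F}$ ($O{\left(F \right)} = \frac{1}{F + F} = \frac{1}{2 F}$)
$p{\left(B \right)} = \frac{B}{4} + \frac{B^{2}}{4}$ ($p{\left(B \right)} = \frac{B + B B}{4} = \frac{B + B^{2}}{4} = \frac{B}{4} + \frac{B^{2}}{4}$)
$- 71 p{\left(1 \right)} + O{\left(1 \right)} = - 71 \cdot \frac{1}{4} \cdot 1 \left(1 + 1\right) + \frac{1}{2 \cdot 1} = - 71 \cdot \frac{1}{4} \cdot 1 \cdot 2 + \frac{1}{2} \cdot 1 = \left(-71\right) \frac{1}{2} + \frac{1}{2} = - \frac{71}{2} + \frac{1}{2} = -35$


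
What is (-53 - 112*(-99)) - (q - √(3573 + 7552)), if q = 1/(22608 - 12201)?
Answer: 114841244/10407 + 5*√445 ≈ 11140.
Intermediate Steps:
q = 1/10407 ≈ 9.6089e-5
(-53 - 112*(-99)) - (q - √(3573 + 7552)) = (-53 - 112*(-99)) - (1/10407 - √(3573 + 7552)) = (-53 + 11088) - (1/10407 - √11125) = 11035 - (1/10407 - 5*√445) = 11035 + (-1/10407 + 5*√445) = 114841244/10407 + 5*√445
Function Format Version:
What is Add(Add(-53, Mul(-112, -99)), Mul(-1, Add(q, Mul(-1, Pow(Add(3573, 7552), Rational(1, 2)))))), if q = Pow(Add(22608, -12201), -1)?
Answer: Add(Rational(114841244, 10407), Mul(5, Pow(445, Rational(1, 2)))) ≈ 11140.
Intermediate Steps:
q = Rational(1, 10407) (q = Pow(10407, -1) = Rational(1, 10407) ≈ 9.6089e-5)
Add(Add(-53, Mul(-112, -99)), Mul(-1, Add(q, Mul(-1, Pow(Add(3573, 7552), Rational(1, 2)))))) = Add(Add(-53, Mul(-112, -99)), Mul(-1, Add(Rational(1, 10407), Mul(-1, Pow(Add(3573, 7552), Rational(1, 2)))))) = Add(Add(-53, 11088), Mul(-1, Add(Rational(1, 10407), Mul(-1, Pow(11125, Rational(1, 2)))))) = Add(11035, Mul(-1, Add(Rational(1, 10407), Mul(-1, Mul(5, Pow(445, Rational(1, 2))))))) = Add(11035, Mul(-1, Add(Rational(1, 10407), Mul(-5, Pow(445, Rational(1, 2)))))) = Add(11035, Add(Rational(-1, 10407), Mul(5, Pow(445, Rational(1, 2))))) = Add(Rational(114841244, 10407), Mul(5, Pow(445, Rational(1, 2))))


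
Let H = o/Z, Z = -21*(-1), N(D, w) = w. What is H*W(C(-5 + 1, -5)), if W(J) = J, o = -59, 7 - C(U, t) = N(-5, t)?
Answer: -236/7 ≈ -33.714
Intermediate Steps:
Z = 21
C(U, t) = 7 - t
H = -59/21 ≈ -2.8095
H*W(C(-5 + 1, -5)) = -59*(7 - 1*(-5))/21 = -59*(7 + 5)/21 = -59/21*12 = -236/7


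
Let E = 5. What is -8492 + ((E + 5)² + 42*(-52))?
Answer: -10576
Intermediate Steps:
-8492 + ((E + 5)² + 42*(-52)) = -8492 + ((5 + 5)² + 42*(-52)) = -8492 + (10² - 2184) = -8492 + (100 - 2184) = -8492 - 2084 = -10576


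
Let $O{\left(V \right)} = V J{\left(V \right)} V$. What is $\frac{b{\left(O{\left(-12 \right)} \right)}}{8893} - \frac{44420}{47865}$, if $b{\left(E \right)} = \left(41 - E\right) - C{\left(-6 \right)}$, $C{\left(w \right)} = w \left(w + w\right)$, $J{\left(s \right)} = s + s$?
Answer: $- \frac{46217887}{85132689} \approx -0.54289$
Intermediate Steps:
$J{\left(s \right)} = 2 s$
$O{\left(V \right)} = 2 V^{3}$ ($O{\left(V \right)} = V 2 V V = 2 V^{2} V = 2 V^{3}$)
$C{\left(w \right)} = 2 w^{2}$ ($C{\left(w \right)} = w 2 w = 2 w^{2}$)
$b{\left(E \right)} = -31 - E$ ($b{\left(E \right)} = \left(41 - E\right) - 2 \left(-6\right)^{2} = \left(41 - E\right) - 2 \cdot 36 = \left(41 - E\right) - 72 = -31 - E$)
$\frac{b{\left(O{\left(-12 \right)} \right)}}{8893} - \frac{44420}{47865} = \frac{-31 - 2 \left(-12\right)^{3}}{8893} - \frac{44420}{47865} = \left(-31 - 2 \left(-1728\right)\right) \frac{1}{8893} - \frac{8884}{9573} = \left(-31 - -3456\right) \frac{1}{8893} - \frac{8884}{9573} = \left(-31 + 3456\right) \frac{1}{8893} - \frac{8884}{9573} = 3425 \cdot \frac{1}{8893} - \frac{8884}{9573} = \frac{3425}{8893} - \frac{8884}{9573} = - \frac{46217887}{85132689}$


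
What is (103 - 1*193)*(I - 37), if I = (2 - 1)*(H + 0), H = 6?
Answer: 2790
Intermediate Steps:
I = 6 (I = (2 - 1)*(6 + 0) = 1*6 = 6)
(103 - 1*193)*(I - 37) = (103 - 1*193)*(6 - 37) = (103 - 193)*(-31) = -90*(-31) = 2790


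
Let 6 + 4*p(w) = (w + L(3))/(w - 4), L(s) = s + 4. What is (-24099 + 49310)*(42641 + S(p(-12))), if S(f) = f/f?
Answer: 1075047462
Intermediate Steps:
L(s) = 4 + s
p(w) = -3/2 + (7 + w)/(4*(-4 + w)) (p(w) = -3/2 + ((w + (4 + 3))/(w - 4))/4 = -3/2 + ((w + 7)/(-4 + w))/4 = -3/2 + ((7 + w)/(-4 + w))/4 = -3/2 + (7 + w)/(4*(-4 + w)))
S(f) = 1
(-24099 + 49310)*(42641 + S(p(-12))) = (-24099 + 49310)*(42641 + 1) = 25211*42642 = 1075047462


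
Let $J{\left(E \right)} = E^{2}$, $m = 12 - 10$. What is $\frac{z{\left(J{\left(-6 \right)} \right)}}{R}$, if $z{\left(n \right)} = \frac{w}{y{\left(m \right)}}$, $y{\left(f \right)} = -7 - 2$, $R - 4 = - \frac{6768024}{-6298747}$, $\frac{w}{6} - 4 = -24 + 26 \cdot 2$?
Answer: $- \frac{100779952}{23972259} \approx -4.204$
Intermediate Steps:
$w = 192$ ($w = 24 + 6 \left(-24 + 26 \cdot 2\right) = 24 + 6 \left(-24 + 52\right) = 24 + 6 \cdot 28 = 24 + 168 = 192$)
$m = 2$ ($m = 12 - 10 = 2$)
$R = \frac{31963012}{6298747}$ ($R = 4 - \frac{6768024}{-6298747} = 4 - - \frac{6768024}{6298747} = 4 + \frac{6768024}{6298747} = \frac{31963012}{6298747} \approx 5.0745$)
$y{\left(f \right)} = -9$
$z{\left(n \right)} = - \frac{64}{3}$ ($z{\left(n \right)} = \frac{192}{-9} = 192 \left(- \frac{1}{9}\right) = - \frac{64}{3}$)
$\frac{z{\left(J{\left(-6 \right)} \right)}}{R} = - \frac{64}{3 \cdot \frac{31963012}{6298747}} = \left(- \frac{64}{3}\right) \frac{6298747}{31963012} = - \frac{100779952}{23972259}$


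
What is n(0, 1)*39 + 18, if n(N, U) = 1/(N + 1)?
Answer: 57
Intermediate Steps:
n(N, U) = 1/(1 + N)
n(0, 1)*39 + 18 = 39/(1 + 0) + 18 = 39/1 + 18 = 1*39 + 18 = 39 + 18 = 57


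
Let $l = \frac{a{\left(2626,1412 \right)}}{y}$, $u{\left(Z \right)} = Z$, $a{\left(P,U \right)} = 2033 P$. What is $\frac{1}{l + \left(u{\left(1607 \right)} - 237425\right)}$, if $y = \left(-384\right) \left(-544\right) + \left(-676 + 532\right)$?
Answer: $- \frac{104376}{24611070239} \approx -4.241 \cdot 10^{-6}$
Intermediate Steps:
$y = 208752$ ($y = 208896 - 144 = 208752$)
$l = \frac{2669329}{104376}$ ($l = \frac{2033 \cdot 2626}{208752} = 5338658 \cdot \frac{1}{208752} = \frac{2669329}{104376} \approx 25.574$)
$\frac{1}{l + \left(u{\left(1607 \right)} - 237425\right)} = \frac{1}{\frac{2669329}{104376} + \left(1607 - 237425\right)} = \frac{1}{\frac{2669329}{104376} - 235818} = \frac{1}{- \frac{24611070239}{104376}} = - \frac{104376}{24611070239}$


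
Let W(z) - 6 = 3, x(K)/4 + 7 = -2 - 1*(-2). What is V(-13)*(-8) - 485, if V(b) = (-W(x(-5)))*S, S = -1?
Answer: -557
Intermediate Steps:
x(K) = -28 (x(K) = -28 + 4*(-2 - 1*(-2)) = -28 + 4*(-2 + 2) = -28 + 4*0 = -28 + 0 = -28)
W(z) = 9 (W(z) = 6 + 3 = 9)
V(b) = 9 (V(b) = -1*9*(-1) = -9*(-1) = 9)
V(-13)*(-8) - 485 = 9*(-8) - 485 = -72 - 485 = -557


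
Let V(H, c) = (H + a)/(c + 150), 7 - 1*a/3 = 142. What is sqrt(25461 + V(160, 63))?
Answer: 2*sqrt(288771981)/213 ≈ 159.56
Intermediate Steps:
a = -405 (a = 21 - 3*142 = 21 - 426 = -405)
V(H, c) = (-405 + H)/(150 + c) (V(H, c) = (H - 405)/(c + 150) = (-405 + H)/(150 + c))
sqrt(25461 + V(160, 63)) = sqrt(25461 + (-405 + 160)/(150 + 63)) = sqrt(25461 - 245/213) = sqrt(5422948/213) = 2*sqrt(288771981)/213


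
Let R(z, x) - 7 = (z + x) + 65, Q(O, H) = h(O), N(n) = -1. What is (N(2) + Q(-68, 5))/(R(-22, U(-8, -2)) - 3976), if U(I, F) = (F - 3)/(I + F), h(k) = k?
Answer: 46/2617 ≈ 0.017577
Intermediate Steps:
U(I, F) = (-3 + F)/(F + I)
Q(O, H) = O
R(z, x) = 72 + x + z (R(z, x) = 7 + ((z + x) + 65) = 7 + ((x + z) + 65) = 7 + (65 + x + z) = 72 + x + z)
(N(2) + Q(-68, 5))/(R(-22, U(-8, -2)) - 3976) = (-1 - 68)/((72 + (-3 - 2)/(-2 - 8) - 22) - 3976) = -69/((72 - 5/(-10) - 22) - 3976) = -69/((72 - 1/10*(-5) - 22) - 3976) = -69/((72 + 1/2 - 22) - 3976) = -69/(101/2 - 3976) = -69/(-7851/2) = -69*(-2/7851) = 46/2617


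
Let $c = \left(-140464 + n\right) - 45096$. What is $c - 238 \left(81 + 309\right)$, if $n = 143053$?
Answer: $-135327$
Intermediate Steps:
$c = -42507$ ($c = \left(-140464 + 143053\right) - 45096 = 2589 - 45096 = -42507$)
$c - 238 \left(81 + 309\right) = -42507 - 238 \left(81 + 309\right) = -42507 - 238 \cdot 390 = -42507 - 92820 = -135327$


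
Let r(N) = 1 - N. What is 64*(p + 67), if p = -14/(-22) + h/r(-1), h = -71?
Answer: 22624/11 ≈ 2056.7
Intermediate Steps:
p = -767/22 (p = -14/(-22) - 71/(1 - 1*(-1)) = -14*(-1/22) - 71/(1 + 1) = 7/11 - 71/2 = -767/22 ≈ -34.864)
64*(p + 67) = 64*(-767/22 + 67) = 64*(707/22) = 22624/11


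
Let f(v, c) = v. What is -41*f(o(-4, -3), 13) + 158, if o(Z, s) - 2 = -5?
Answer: 281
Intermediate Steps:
o(Z, s) = -3 (o(Z, s) = 2 - 5 = -3)
-41*f(o(-4, -3), 13) + 158 = -41*(-3) + 158 = 123 + 158 = 281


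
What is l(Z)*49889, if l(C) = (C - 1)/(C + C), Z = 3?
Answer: 49889/3 ≈ 16630.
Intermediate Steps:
l(C) = (-1 + C)/(2*C) (l(C) = (-1 + C)/((2*C)) = (-1 + C)*(1/(2*C)) = (-1 + C)/(2*C))
l(Z)*49889 = ((½)*(-1 + 3)/3)*49889 = ((½)*(⅓)*2)*49889 = (⅓)*49889 = 49889/3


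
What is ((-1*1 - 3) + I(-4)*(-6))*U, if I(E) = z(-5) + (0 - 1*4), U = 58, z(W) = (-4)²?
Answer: -4408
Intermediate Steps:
z(W) = 16
I(E) = 12 (I(E) = 16 + (0 - 1*4) = 16 + (0 - 4) = 16 - 4 = 12)
((-1*1 - 3) + I(-4)*(-6))*U = ((-1*1 - 3) + 12*(-6))*58 = ((-1 - 3) - 72)*58 = (-4 - 72)*58 = -76*58 = -4408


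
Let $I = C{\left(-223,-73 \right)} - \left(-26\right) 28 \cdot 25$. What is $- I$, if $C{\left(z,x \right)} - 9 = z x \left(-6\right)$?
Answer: $79465$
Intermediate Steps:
$C{\left(z,x \right)} = 9 - 6 x z$ ($C{\left(z,x \right)} = 9 + z x \left(-6\right) = 9 + x z \left(-6\right) = 9 - 6 x z$)
$I = -79465$ ($I = \left(9 - \left(-438\right) \left(-223\right)\right) - \left(-26\right) 28 \cdot 25 = \left(9 - 97674\right) - \left(-728\right) 25 = -97665 - -18200 = -97665 + 18200 = -79465$)
$- I = \left(-1\right) \left(-79465\right) = 79465$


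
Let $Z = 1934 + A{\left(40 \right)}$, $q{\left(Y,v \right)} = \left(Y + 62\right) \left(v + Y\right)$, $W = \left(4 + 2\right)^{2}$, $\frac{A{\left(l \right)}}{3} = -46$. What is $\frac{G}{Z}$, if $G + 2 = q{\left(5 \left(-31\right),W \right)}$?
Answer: $\frac{11065}{1796} \approx 6.1609$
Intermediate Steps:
$A{\left(l \right)} = -138$ ($A{\left(l \right)} = 3 \left(-46\right) = -138$)
$W = 36$ ($W = 6^{2} = 36$)
$q{\left(Y,v \right)} = \left(62 + Y\right) \left(Y + v\right)$
$G = 11065$ ($G = -2 + \left(\left(5 \left(-31\right)\right)^{2} + 62 \cdot 5 \left(-31\right) + 62 \cdot 36 + 5 \left(-31\right) 36\right) = -2 + \left(\left(-155\right)^{2} + 62 \left(-155\right) + 2232 - 5580\right) = -2 + \left(24025 - 9610 + 2232 - 5580\right) = -2 + 11067 = 11065$)
$Z = 1796$ ($Z = 1934 - 138 = 1796$)
$\frac{G}{Z} = \frac{11065}{1796}$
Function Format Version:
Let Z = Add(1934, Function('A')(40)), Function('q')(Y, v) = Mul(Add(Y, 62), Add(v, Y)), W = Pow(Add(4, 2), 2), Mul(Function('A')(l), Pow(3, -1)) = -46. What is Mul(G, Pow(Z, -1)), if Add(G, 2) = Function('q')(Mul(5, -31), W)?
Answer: Rational(11065, 1796) ≈ 6.1609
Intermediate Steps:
Function('A')(l) = -138 (Function('A')(l) = Mul(3, -46) = -138)
W = 36 (W = Pow(6, 2) = 36)
Function('q')(Y, v) = Mul(Add(62, Y), Add(Y, v))
G = 11065 (G = Add(-2, Add(Pow(Mul(5, -31), 2), Mul(62, Mul(5, -31)), Mul(62, 36), Mul(Mul(5, -31), 36))) = Add(-2, Add(Pow(-155, 2), Mul(62, -155), 2232, Mul(-155, 36))) = Add(-2, Add(24025, -9610, 2232, -5580)) = Add(-2, 11067) = 11065)
Z = 1796 (Z = Add(1934, -138) = 1796)
Mul(G, Pow(Z, -1)) = Mul(11065, Pow(1796, -1)) = Mul(11065, Rational(1, 1796)) = Rational(11065, 1796)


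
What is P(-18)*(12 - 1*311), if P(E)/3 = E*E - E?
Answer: -306774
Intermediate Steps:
P(E) = -3*E + 3*E**2 (P(E) = 3*(E*E - E) = 3*(E**2 - E) = -3*E + 3*E**2)
P(-18)*(12 - 1*311) = (3*(-18)*(-1 - 18))*(12 - 1*311) = (3*(-18)*(-19))*(12 - 311) = 1026*(-299) = -306774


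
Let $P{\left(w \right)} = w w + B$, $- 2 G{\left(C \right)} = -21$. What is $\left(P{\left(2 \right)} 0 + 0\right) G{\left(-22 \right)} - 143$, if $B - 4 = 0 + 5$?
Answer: $-143$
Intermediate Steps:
$B = 9$ ($B = 4 + \left(0 + 5\right) = 4 + 5 = 9$)
$G{\left(C \right)} = \frac{21}{2}$ ($G{\left(C \right)} = \left(- \frac{1}{2}\right) \left(-21\right) = \frac{21}{2}$)
$P{\left(w \right)} = 9 + w^{2}$ ($P{\left(w \right)} = w w + 9 = w^{2} + 9 = 9 + w^{2}$)
$\left(P{\left(2 \right)} 0 + 0\right) G{\left(-22 \right)} - 143 = \left(\left(9 + 2^{2}\right) 0 + 0\right) \frac{21}{2} - 143 = \left(\left(9 + 4\right) 0 + 0\right) \frac{21}{2} - 143 = \left(13 \cdot 0 + 0\right) \frac{21}{2} - 143 = \left(0 + 0\right) \frac{21}{2} - 143 = 0 \cdot \frac{21}{2} - 143 = 0 - 143 = -143$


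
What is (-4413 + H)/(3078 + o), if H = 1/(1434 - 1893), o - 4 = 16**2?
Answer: -1012784/766071 ≈ -1.3221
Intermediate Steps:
o = 260 (o = 4 + 16**2 = 4 + 256 = 260)
H = -1/459 (H = 1/(-459) = -1/459 ≈ -0.0021787)
(-4413 + H)/(3078 + o) = (-4413 - 1/459)/(3078 + 260) = -2025568/459/3338 = -2025568/459*1/3338 = -1012784/766071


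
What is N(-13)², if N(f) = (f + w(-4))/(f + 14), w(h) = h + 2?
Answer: 225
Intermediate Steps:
w(h) = 2 + h
N(f) = (-2 + f)/(14 + f) (N(f) = (f + (2 - 4))/(f + 14) = (f - 2)/(14 + f) = (-2 + f)/(14 + f))
N(-13)² = ((-2 - 13)/(14 - 13))² = (-15/1)² = (1*(-15))² = (-15)² = 225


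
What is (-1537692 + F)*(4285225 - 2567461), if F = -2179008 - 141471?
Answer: -6627427249644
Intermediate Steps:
F = -2320479
(-1537692 + F)*(4285225 - 2567461) = (-1537692 - 2320479)*(4285225 - 2567461) = -3858171*1717764 = -6627427249644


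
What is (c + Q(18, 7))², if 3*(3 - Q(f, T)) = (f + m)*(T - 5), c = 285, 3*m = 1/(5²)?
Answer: 3856161604/50625 ≈ 76171.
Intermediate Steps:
m = 1/75 (m = 1/(3*(5²)) = (⅓)/25 = (⅓)*(1/25) = 1/75 ≈ 0.013333)
Q(f, T) = 3 - (-5 + T)*(1/75 + f)/3 (Q(f, T) = 3 - (f + 1/75)*(T - 5)/3 = 3 - (1/75 + f)*(-5 + T)/3 = 3 - (-5 + T)*(1/75 + f)/3)
(c + Q(18, 7))² = (285 + (136/45 - 1/225*7 + (5/3)*18 - ⅓*7*18))² = (285 + (136/45 - 7/225 + 30 - 42))² = (285 - 2027/225)² = (62098/225)² = 3856161604/50625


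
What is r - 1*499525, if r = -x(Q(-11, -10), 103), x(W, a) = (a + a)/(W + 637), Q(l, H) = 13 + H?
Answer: -159848103/320 ≈ -4.9953e+5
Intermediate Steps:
x(W, a) = 2*a/(637 + W) (x(W, a) = (2*a)/(637 + W) = 2*a/(637 + W))
r = -103/320 (r = -2*103/(637 + (13 - 10)) = -2*103/(637 + 3) = -2*103/640 = -1*103/320 = -103/320 ≈ -0.32188)
r - 1*499525 = -103/320 - 1*499525 = -103/320 - 499525 = -159848103/320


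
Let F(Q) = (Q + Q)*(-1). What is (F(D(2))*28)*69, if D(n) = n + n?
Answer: -15456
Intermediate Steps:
D(n) = 2*n
F(Q) = -2*Q (F(Q) = (2*Q)*(-1) = -2*Q)
(F(D(2))*28)*69 = (-4*2*28)*69 = (-2*4*28)*69 = -8*28*69 = -224*69 = -15456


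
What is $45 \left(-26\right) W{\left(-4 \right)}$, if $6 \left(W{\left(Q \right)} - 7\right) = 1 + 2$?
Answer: $-8775$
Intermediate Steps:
$W{\left(Q \right)} = \frac{15}{2}$ ($W{\left(Q \right)} = 7 + \frac{1 + 2}{6} = 7 + \frac{1}{6} \cdot 3 = 7 + \frac{1}{2} = \frac{15}{2}$)
$45 \left(-26\right) W{\left(-4 \right)} = 45 \left(-26\right) \frac{15}{2} = \left(-1170\right) \frac{15}{2} = -8775$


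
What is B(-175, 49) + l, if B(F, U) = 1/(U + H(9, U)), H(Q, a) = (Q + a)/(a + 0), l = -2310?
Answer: -5680241/2459 ≈ -2310.0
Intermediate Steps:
H(Q, a) = (Q + a)/a
B(F, U) = 1/(U + (9 + U)/U)
B(-175, 49) + l = 49/(9 + 49 + 49**2) - 2310 = 49/(9 + 49 + 2401) - 2310 = 49/2459 - 2310 = -5680241/2459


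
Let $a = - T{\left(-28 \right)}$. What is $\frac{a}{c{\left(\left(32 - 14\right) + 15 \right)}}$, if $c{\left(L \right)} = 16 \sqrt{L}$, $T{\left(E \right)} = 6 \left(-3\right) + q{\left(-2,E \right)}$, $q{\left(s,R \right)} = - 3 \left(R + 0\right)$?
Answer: $- \frac{\sqrt{33}}{8} \approx -0.71807$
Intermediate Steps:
$q{\left(s,R \right)} = - 3 R$
$T{\left(E \right)} = -18 - 3 E$ ($T{\left(E \right)} = 6 \left(-3\right) - 3 E = -18 - 3 E$)
$a = -66$ ($a = - (-18 - -84) = - (-18 + 84) = \left(-1\right) 66 = -66$)
$\frac{a}{c{\left(\left(32 - 14\right) + 15 \right)}} = - \frac{66}{16 \sqrt{\left(32 - 14\right) + 15}} = - \frac{66}{16 \sqrt{18 + 15}} = - \frac{66}{16 \sqrt{33}} = - 66 \frac{\sqrt{33}}{528} = - \frac{\sqrt{33}}{8}$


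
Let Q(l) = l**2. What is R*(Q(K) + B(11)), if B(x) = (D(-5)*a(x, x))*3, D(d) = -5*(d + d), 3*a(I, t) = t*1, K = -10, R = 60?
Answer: 39000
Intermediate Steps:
a(I, t) = t/3 (a(I, t) = (t*1)/3 = t/3)
D(d) = -10*d
B(x) = 50*x (B(x) = ((-10*(-5))*(x/3))*3 = (50*(x/3))*3 = (50*x/3)*3 = 50*x)
R*(Q(K) + B(11)) = 60*((-10)**2 + 50*11) = 60*(100 + 550) = 60*650 = 39000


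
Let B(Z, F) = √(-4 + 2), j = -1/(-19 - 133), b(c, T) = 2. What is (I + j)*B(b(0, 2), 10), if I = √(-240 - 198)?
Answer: -2*√219 + I*√2/152 ≈ -29.597 + 0.009304*I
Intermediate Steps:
j = 1/152 (j = -1/(-152) = -1*(-1/152) = 1/152 ≈ 0.0065789)
B(Z, F) = I*√2 (B(Z, F) = √(-2) = I*√2)
I = I*√438 (I = √(-438) = I*√438 ≈ 20.928*I)
(I + j)*B(b(0, 2), 10) = (I*√438 + 1/152)*(I*√2) = (1/152 + I*√438)*(I*√2) = I*√2*(1/152 + I*√438)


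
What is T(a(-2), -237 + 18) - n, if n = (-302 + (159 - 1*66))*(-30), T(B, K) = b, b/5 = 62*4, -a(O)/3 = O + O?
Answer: -5030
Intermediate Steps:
a(O) = -6*O (a(O) = -3*(O + O) = -6*O)
b = 1240 (b = 5*(62*4) = 5*248 = 1240)
T(B, K) = 1240
n = 6270 (n = (-302 + (159 - 66))*(-30) = (-302 + 93)*(-30) = -209*(-30) = 6270)
T(a(-2), -237 + 18) - n = 1240 - 1*6270 = 1240 - 6270 = -5030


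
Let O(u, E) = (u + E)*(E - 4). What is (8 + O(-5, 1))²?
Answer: 400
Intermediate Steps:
O(u, E) = (-4 + E)*(E + u) (O(u, E) = (E + u)*(-4 + E) = (-4 + E)*(E + u))
(8 + O(-5, 1))² = (8 + (1² - 4*1 - 4*(-5) + 1*(-5)))² = (8 + (1 - 4 + 20 - 5))² = (8 + 12)² = 20² = 400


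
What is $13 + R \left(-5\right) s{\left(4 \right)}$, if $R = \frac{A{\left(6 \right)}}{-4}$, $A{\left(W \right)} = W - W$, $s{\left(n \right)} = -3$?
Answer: $13$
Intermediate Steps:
$A{\left(W \right)} = 0$
$R = 0$ ($R = \frac{0}{-4} = 0 \left(- \frac{1}{4}\right) = 0$)
$13 + R \left(-5\right) s{\left(4 \right)} = 13 + 0 \left(-5\right) \left(-3\right) = 13 + 0 \left(-3\right) = 13 + 0 = 13$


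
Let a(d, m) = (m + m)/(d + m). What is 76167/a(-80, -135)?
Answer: 121303/2 ≈ 60652.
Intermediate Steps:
a(d, m) = 2*m/(d + m) (a(d, m) = (2*m)/(d + m) = 2*m/(d + m))
76167/a(-80, -135) = 76167/((2*(-135)/(-80 - 135))) = 76167/((2*(-135)/(-215))) = 76167/((2*(-135)*(-1/215))) = 76167/(54/43) = 76167*(43/54) = 121303/2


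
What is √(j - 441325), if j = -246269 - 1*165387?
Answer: I*√852981 ≈ 923.57*I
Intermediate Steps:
j = -411656 (j = -246269 - 165387 = -411656)
√(j - 441325) = √(-411656 - 441325) = √(-852981) = I*√852981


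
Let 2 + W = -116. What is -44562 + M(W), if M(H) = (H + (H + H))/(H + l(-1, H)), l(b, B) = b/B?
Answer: -206798318/4641 ≈ -44559.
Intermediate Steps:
W = -118 (W = -2 - 116 = -118)
M(H) = 3*H/(H - 1/H) (M(H) = (H + (H + H))/(H - 1/H) = (H + 2*H)/(H - 1/H) = (3*H)/(H - 1/H) = 3*H/(H - 1/H))
-44562 + M(W) = -44562 + 3*(-118)²/(-1 + (-118)²) = -44562 + 3*13924/(-1 + 13924) = -44562 + 3*13924/13923 = -44562 + 3*13924*(1/13923) = -44562 + 13924/4641 = -206798318/4641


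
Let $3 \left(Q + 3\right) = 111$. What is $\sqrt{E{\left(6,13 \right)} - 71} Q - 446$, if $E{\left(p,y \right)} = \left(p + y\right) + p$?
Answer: $-446 + 34 i \sqrt{46} \approx -446.0 + 230.6 i$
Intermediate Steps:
$E{\left(p,y \right)} = y + 2 p$
$Q = 34$ ($Q = -3 + \frac{1}{3} \cdot 111 = -3 + 37 = 34$)
$\sqrt{E{\left(6,13 \right)} - 71} Q - 446 = \sqrt{\left(13 + 2 \cdot 6\right) - 71} \cdot 34 - 446 = \sqrt{\left(13 + 12\right) - 71} \cdot 34 - 446 = \sqrt{25 - 71} \cdot 34 - 446 = \sqrt{-46} \cdot 34 - 446 = i \sqrt{46} \cdot 34 - 446 = 34 i \sqrt{46} - 446 = -446 + 34 i \sqrt{46}$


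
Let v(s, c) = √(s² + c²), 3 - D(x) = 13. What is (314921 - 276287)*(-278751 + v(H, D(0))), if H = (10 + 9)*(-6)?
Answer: -10769266134 + 77268*√3274 ≈ -1.0765e+10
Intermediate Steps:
D(x) = -10 (D(x) = 3 - 1*13 = 3 - 13 = -10)
H = -114 (H = 19*(-6) = -114)
v(s, c) = √(c² + s²)
(314921 - 276287)*(-278751 + v(H, D(0))) = (314921 - 276287)*(-278751 + √((-10)² + (-114)²)) = 38634*(-278751 + √(100 + 12996)) = 38634*(-278751 + √13096) = 38634*(-278751 + 2*√3274) = -10769266134 + 77268*√3274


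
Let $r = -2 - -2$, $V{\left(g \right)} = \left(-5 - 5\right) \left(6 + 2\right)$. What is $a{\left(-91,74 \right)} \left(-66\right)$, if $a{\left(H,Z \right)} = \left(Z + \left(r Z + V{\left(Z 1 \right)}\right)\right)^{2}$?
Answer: $-2376$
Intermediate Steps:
$V{\left(g \right)} = -80$ ($V{\left(g \right)} = \left(-10\right) 8 = -80$)
$r = 0$ ($r = -2 + 2 = 0$)
$a{\left(H,Z \right)} = \left(-80 + Z\right)^{2}$ ($a{\left(H,Z \right)} = \left(Z - \left(80 + 0 Z\right)\right)^{2} = \left(Z + \left(0 - 80\right)\right)^{2} = \left(Z - 80\right)^{2} = \left(-80 + Z\right)^{2}$)
$a{\left(-91,74 \right)} \left(-66\right) = \left(-80 + 74\right)^{2} \left(-66\right) = \left(-6\right)^{2} \left(-66\right) = 36 \left(-66\right) = -2376$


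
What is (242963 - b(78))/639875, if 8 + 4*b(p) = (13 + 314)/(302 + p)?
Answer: 369306473/972610000 ≈ 0.37971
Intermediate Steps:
b(p) = -2 + 327/(4*(302 + p)) (b(p) = -2 + ((13 + 314)/(302 + p))/4 = -2 + (327/(302 + p))/4 = -2 + 327/(4*(302 + p)))
(242963 - b(78))/639875 = (242963 - (-2089 - 8*78)/(4*(302 + 78)))/639875 = (242963 - (-2089 - 624)/(4*380))*(1/639875) = (242963 - (-2713)/(4*380))*(1/639875) = (242963 - 1*(-2713/1520))*(1/639875) = (242963 + 2713/1520)*(1/639875) = (369306473/1520)*(1/639875) = 369306473/972610000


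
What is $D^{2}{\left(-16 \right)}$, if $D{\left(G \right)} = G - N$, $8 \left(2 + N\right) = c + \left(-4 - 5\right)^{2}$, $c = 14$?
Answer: $\frac{42849}{64} \approx 669.52$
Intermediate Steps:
$N = \frac{79}{8}$ ($N = -2 + \frac{14 + \left(-4 - 5\right)^{2}}{8} = -2 + \frac{14 + \left(-9\right)^{2}}{8} = -2 + \frac{14 + 81}{8} = -2 + \frac{1}{8} \cdot 95 = -2 + \frac{95}{8} = \frac{79}{8} \approx 9.875$)
$D{\left(G \right)} = - \frac{79}{8} + G$ ($D{\left(G \right)} = G - \frac{79}{8} = - \frac{79}{8} + G$)
$D^{2}{\left(-16 \right)} = \left(- \frac{79}{8} - 16\right)^{2} = \left(- \frac{207}{8}\right)^{2} = \frac{42849}{64}$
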